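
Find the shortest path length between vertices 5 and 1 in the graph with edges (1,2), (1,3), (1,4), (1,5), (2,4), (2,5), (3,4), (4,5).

Step 1: Build adjacency list:
  1: 2, 3, 4, 5
  2: 1, 4, 5
  3: 1, 4
  4: 1, 2, 3, 5
  5: 1, 2, 4

Step 2: BFS from vertex 5 to find shortest path to 1:
  vertex 1 reached at distance 1

Step 3: Shortest path: 5 -> 1
Path length: 1 edge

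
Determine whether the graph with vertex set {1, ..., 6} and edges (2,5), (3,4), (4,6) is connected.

Step 1: Build adjacency list from edges:
  1: (none)
  2: 5
  3: 4
  4: 3, 6
  5: 2
  6: 4

Step 2: Run BFS/DFS from vertex 1:
  Visited: {1}
  Reached 1 of 6 vertices

Step 3: Only 1 of 6 vertices reached. Graph is disconnected.
Connected components: {1}, {2, 5}, {3, 4, 6}
Answer: No, the graph is not connected (3 components).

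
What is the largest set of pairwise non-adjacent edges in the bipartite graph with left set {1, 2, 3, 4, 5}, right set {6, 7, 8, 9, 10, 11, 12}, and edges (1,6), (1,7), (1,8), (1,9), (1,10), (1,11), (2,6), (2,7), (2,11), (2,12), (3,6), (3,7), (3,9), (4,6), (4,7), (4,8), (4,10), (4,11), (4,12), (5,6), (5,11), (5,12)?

Step 1: List the neighbors of each left vertex:
  1: 6, 7, 8, 9, 10, 11
  2: 6, 7, 11, 12
  3: 6, 7, 9
  4: 6, 7, 8, 10, 11, 12
  5: 6, 11, 12

Step 2: Greedily match left vertices, then look for augmenting paths:
  Match 1 -- 6
  Match 2 -- 7
  Match 3 -- 9
  Match 4 -- 8
  Match 5 -- 11
  No augmenting path remains.

Step 3: Verify this is maximum:
  Matching size 5 = min(|L|, |R|) = min(5, 7), which is an upper bound, so this matching is maximum.

Maximum matching: {(1,6), (2,7), (3,9), (4,8), (5,11)}
Size: 5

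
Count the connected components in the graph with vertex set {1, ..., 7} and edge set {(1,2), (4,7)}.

Step 1: Build adjacency list from edges:
  1: 2
  2: 1
  3: (none)
  4: 7
  5: (none)
  6: (none)
  7: 4

Step 2: Run BFS/DFS from vertex 1:
  Visited: {1, 2}
  Reached 2 of 7 vertices

Step 3: Only 2 of 7 vertices reached. Graph is disconnected.
Connected components: {1, 2}, {3}, {4, 7}, {5}, {6}
Number of connected components: 5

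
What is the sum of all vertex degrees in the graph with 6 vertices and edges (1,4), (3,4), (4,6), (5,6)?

Step 1: Count edges incident to each vertex:
  deg(1) = 1 (neighbors: 4)
  deg(2) = 0 (neighbors: none)
  deg(3) = 1 (neighbors: 4)
  deg(4) = 3 (neighbors: 1, 3, 6)
  deg(5) = 1 (neighbors: 6)
  deg(6) = 2 (neighbors: 4, 5)

Step 2: Sum all degrees:
  1 + 0 + 1 + 3 + 1 + 2 = 8

Verification: sum of degrees = 2 * |E| = 2 * 4 = 8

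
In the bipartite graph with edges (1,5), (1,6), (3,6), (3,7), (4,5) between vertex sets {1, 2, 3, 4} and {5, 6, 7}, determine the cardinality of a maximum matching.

Step 1: List the neighbors of each left vertex:
  1: 5, 6
  2: (none)
  3: 6, 7
  4: 5

Step 2: Greedily match left vertices, then look for augmenting paths:
  Match 1 -- 6
  Match 3 -- 7
  Match 4 -- 5
  No augmenting path remains.

Step 3: Verify this is maximum:
  Matching size 3 = min(|L|, |R|) = min(4, 3), which is an upper bound, so this matching is maximum.

Maximum matching: {(1,6), (3,7), (4,5)}
Size: 3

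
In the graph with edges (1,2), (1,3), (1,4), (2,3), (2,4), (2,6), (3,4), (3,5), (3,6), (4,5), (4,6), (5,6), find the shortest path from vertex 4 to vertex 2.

Step 1: Build adjacency list:
  1: 2, 3, 4
  2: 1, 3, 4, 6
  3: 1, 2, 4, 5, 6
  4: 1, 2, 3, 5, 6
  5: 3, 4, 6
  6: 2, 3, 4, 5

Step 2: BFS from vertex 4 to find shortest path to 2:
  vertex 1 reached at distance 1
  vertex 2 reached at distance 1

Step 3: Shortest path: 4 -> 2
Path length: 1 edge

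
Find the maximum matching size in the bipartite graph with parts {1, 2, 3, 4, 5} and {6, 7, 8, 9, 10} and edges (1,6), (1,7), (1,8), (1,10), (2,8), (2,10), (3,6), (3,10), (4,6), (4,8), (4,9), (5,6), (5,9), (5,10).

Step 1: List the neighbors of each left vertex:
  1: 6, 7, 8, 10
  2: 8, 10
  3: 6, 10
  4: 6, 8, 9
  5: 6, 9, 10

Step 2: Greedily match left vertices, then look for augmenting paths:
  Match 1 -- 7
  Match 2 -- 8
  Match 3 -- 10
  Match 4 -- 9
  Match 5 -- 6
  No augmenting path remains.

Step 3: Verify this is maximum:
  Matching size 5 = min(|L|, |R|) = min(5, 5), which is an upper bound, so this matching is maximum.

Maximum matching: {(1,7), (2,8), (3,10), (4,9), (5,6)}
Size: 5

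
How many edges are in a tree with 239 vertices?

A tree on n vertices always has exactly n - 1 edges.
For n = 239: edges = 239 - 1 = 238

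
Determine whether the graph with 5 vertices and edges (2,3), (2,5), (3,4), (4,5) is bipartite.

Step 1: Attempt 2-coloring using BFS:
  Start at vertex 1, assign color 0
  Start new component at vertex 2, assign color 0
  Color vertex 3 with color 1 (neighbor of 2)
  Color vertex 5 with color 1 (neighbor of 2)
  Color vertex 4 with color 0 (neighbor of 3)

Step 2: 2-coloring succeeded. No conflicts found.
  Set A (color 0): {1, 2, 4}
  Set B (color 1): {3, 5}

The graph is bipartite with partition {1, 2, 4}, {3, 5}.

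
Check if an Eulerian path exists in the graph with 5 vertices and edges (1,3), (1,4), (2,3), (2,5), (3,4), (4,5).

Step 1: Find the degree of each vertex:
  deg(1) = 2
  deg(2) = 2
  deg(3) = 3
  deg(4) = 3
  deg(5) = 2

Step 2: Count vertices with odd degree:
  Odd-degree vertices: 3, 4 (2 total)

Step 3: Apply Euler's theorem:
  - Eulerian circuit exists iff graph is connected and all vertices have even degree
  - Eulerian path exists iff graph is connected and has 0 or 2 odd-degree vertices

Graph is connected with exactly 2 odd-degree vertices (3, 4).
Eulerian path exists (starting and ending at the odd-degree vertices), but no Eulerian circuit.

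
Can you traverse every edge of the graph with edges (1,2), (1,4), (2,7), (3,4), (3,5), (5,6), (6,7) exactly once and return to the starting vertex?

Step 1: Find the degree of each vertex:
  deg(1) = 2
  deg(2) = 2
  deg(3) = 2
  deg(4) = 2
  deg(5) = 2
  deg(6) = 2
  deg(7) = 2

Step 2: Count vertices with odd degree:
  All vertices have even degree (0 odd-degree vertices)

Step 3: Apply Euler's theorem:
  - Eulerian circuit exists iff graph is connected and all vertices have even degree
  - Eulerian path exists iff graph is connected and has 0 or 2 odd-degree vertices

Graph is connected with 0 odd-degree vertices.
Both Eulerian circuit and Eulerian path exist.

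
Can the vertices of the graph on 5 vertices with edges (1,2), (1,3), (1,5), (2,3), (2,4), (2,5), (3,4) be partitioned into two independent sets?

Step 1: Attempt 2-coloring using BFS:
  Start at vertex 1, assign color 0
  Color vertex 2 with color 1 (neighbor of 1)
  Color vertex 3 with color 1 (neighbor of 1)
  Color vertex 5 with color 1 (neighbor of 1)

Step 2: Conflict found! Vertices 2 and 3 are adjacent but have the same color.
This means the graph contains an odd cycle.

The graph is NOT bipartite.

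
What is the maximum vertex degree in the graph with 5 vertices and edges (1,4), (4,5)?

Step 1: Count edges incident to each vertex:
  deg(1) = 1 (neighbors: 4)
  deg(2) = 0 (neighbors: none)
  deg(3) = 0 (neighbors: none)
  deg(4) = 2 (neighbors: 1, 5)
  deg(5) = 1 (neighbors: 4)

Step 2: Find maximum:
  max(1, 0, 0, 2, 1) = 2 (vertex 4)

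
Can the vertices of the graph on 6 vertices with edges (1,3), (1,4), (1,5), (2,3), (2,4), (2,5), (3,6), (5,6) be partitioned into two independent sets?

Step 1: Attempt 2-coloring using BFS:
  Start at vertex 1, assign color 0
  Color vertex 3 with color 1 (neighbor of 1)
  Color vertex 4 with color 1 (neighbor of 1)
  Color vertex 5 with color 1 (neighbor of 1)
  Color vertex 2 with color 0 (neighbor of 3)
  Color vertex 6 with color 0 (neighbor of 3)

Step 2: 2-coloring succeeded. No conflicts found.
  Set A (color 0): {1, 2, 6}
  Set B (color 1): {3, 4, 5}

The graph is bipartite with partition {1, 2, 6}, {3, 4, 5}.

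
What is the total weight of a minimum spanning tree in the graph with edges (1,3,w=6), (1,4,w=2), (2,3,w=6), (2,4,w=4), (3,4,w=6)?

Apply Kruskal's algorithm (sort edges by weight, add if no cycle):

Sorted edges by weight:
  (1,4) w=2
  (2,4) w=4
  (1,3) w=6
  (2,3) w=6
  (3,4) w=6

Add edge (1,4) w=2 -- no cycle. Running total: 2
Add edge (2,4) w=4 -- no cycle. Running total: 6
Add edge (1,3) w=6 -- no cycle. Running total: 12

MST edges: (1,4,w=2), (2,4,w=4), (1,3,w=6)
Total MST weight: 2 + 4 + 6 = 12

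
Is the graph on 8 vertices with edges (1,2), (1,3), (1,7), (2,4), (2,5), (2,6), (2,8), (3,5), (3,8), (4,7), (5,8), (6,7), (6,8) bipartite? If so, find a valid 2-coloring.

Step 1: Attempt 2-coloring using BFS:
  Start at vertex 1, assign color 0
  Color vertex 2 with color 1 (neighbor of 1)
  Color vertex 3 with color 1 (neighbor of 1)
  Color vertex 7 with color 1 (neighbor of 1)
  Color vertex 4 with color 0 (neighbor of 2)
  Color vertex 5 with color 0 (neighbor of 2)
  Color vertex 6 with color 0 (neighbor of 2)
  Color vertex 8 with color 0 (neighbor of 2)

Step 2: Conflict found! Vertices 5 and 8 are adjacent but have the same color.
This means the graph contains an odd cycle.

The graph is NOT bipartite.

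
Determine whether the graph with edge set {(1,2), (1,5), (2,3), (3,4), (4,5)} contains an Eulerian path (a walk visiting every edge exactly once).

Step 1: Find the degree of each vertex:
  deg(1) = 2
  deg(2) = 2
  deg(3) = 2
  deg(4) = 2
  deg(5) = 2

Step 2: Count vertices with odd degree:
  All vertices have even degree (0 odd-degree vertices)

Step 3: Apply Euler's theorem:
  - Eulerian circuit exists iff graph is connected and all vertices have even degree
  - Eulerian path exists iff graph is connected and has 0 or 2 odd-degree vertices

Graph is connected with 0 odd-degree vertices.
Both Eulerian circuit and Eulerian path exist.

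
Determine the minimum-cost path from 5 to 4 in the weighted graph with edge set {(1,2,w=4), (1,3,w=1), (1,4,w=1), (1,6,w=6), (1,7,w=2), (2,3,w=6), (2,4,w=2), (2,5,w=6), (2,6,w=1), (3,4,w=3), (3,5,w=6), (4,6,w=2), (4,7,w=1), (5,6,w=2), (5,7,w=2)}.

Step 1: Build adjacency list with weights:
  1: 2(w=4), 3(w=1), 4(w=1), 6(w=6), 7(w=2)
  2: 1(w=4), 3(w=6), 4(w=2), 5(w=6), 6(w=1)
  3: 1(w=1), 2(w=6), 4(w=3), 5(w=6)
  4: 1(w=1), 2(w=2), 3(w=3), 6(w=2), 7(w=1)
  5: 2(w=6), 3(w=6), 6(w=2), 7(w=2)
  6: 1(w=6), 2(w=1), 4(w=2), 5(w=2)
  7: 1(w=2), 4(w=1), 5(w=2)

Step 2: Apply Dijkstra's algorithm from vertex 5:
  Visit vertex 5 (distance=0)
    Update dist[2] = 6
    Update dist[3] = 6
    Update dist[6] = 2
    Update dist[7] = 2
  Visit vertex 6 (distance=2)
    Update dist[1] = 8
    Update dist[2] = 3
    Update dist[4] = 4
  Visit vertex 7 (distance=2)
    Update dist[1] = 4
    Update dist[4] = 3
  Visit vertex 2 (distance=3)
  Visit vertex 4 (distance=3)

Step 3: Shortest path: 5 -> 7 -> 4
Total weight: 2 + 1 = 3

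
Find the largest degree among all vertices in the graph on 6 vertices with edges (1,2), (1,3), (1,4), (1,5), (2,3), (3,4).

Step 1: Count edges incident to each vertex:
  deg(1) = 4 (neighbors: 2, 3, 4, 5)
  deg(2) = 2 (neighbors: 1, 3)
  deg(3) = 3 (neighbors: 1, 2, 4)
  deg(4) = 2 (neighbors: 1, 3)
  deg(5) = 1 (neighbors: 1)
  deg(6) = 0 (neighbors: none)

Step 2: Find maximum:
  max(4, 2, 3, 2, 1, 0) = 4 (vertex 1)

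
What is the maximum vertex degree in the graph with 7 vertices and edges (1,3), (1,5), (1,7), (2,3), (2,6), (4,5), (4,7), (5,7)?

Step 1: Count edges incident to each vertex:
  deg(1) = 3 (neighbors: 3, 5, 7)
  deg(2) = 2 (neighbors: 3, 6)
  deg(3) = 2 (neighbors: 1, 2)
  deg(4) = 2 (neighbors: 5, 7)
  deg(5) = 3 (neighbors: 1, 4, 7)
  deg(6) = 1 (neighbors: 2)
  deg(7) = 3 (neighbors: 1, 4, 5)

Step 2: Find maximum:
  max(3, 2, 2, 2, 3, 1, 3) = 3 (vertex 1)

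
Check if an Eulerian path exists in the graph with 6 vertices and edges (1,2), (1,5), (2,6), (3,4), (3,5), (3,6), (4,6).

Step 1: Find the degree of each vertex:
  deg(1) = 2
  deg(2) = 2
  deg(3) = 3
  deg(4) = 2
  deg(5) = 2
  deg(6) = 3

Step 2: Count vertices with odd degree:
  Odd-degree vertices: 3, 6 (2 total)

Step 3: Apply Euler's theorem:
  - Eulerian circuit exists iff graph is connected and all vertices have even degree
  - Eulerian path exists iff graph is connected and has 0 or 2 odd-degree vertices

Graph is connected with exactly 2 odd-degree vertices (3, 6).
Eulerian path exists (starting and ending at the odd-degree vertices), but no Eulerian circuit.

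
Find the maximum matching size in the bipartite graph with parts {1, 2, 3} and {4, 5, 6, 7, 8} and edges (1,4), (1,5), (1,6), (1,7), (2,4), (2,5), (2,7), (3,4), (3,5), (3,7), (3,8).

Step 1: List the neighbors of each left vertex:
  1: 4, 5, 6, 7
  2: 4, 5, 7
  3: 4, 5, 7, 8

Step 2: Greedily match left vertices, then look for augmenting paths:
  Match 1 -- 4
  Match 2 -- 5
  Match 3 -- 7
  No augmenting path remains.

Step 3: Verify this is maximum:
  Matching size 3 = min(|L|, |R|) = min(3, 5), which is an upper bound, so this matching is maximum.

Maximum matching: {(1,4), (2,5), (3,7)}
Size: 3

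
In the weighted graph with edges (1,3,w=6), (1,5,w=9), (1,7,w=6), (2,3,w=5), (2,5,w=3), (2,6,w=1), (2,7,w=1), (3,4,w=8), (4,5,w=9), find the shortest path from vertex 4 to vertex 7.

Step 1: Build adjacency list with weights:
  1: 3(w=6), 5(w=9), 7(w=6)
  2: 3(w=5), 5(w=3), 6(w=1), 7(w=1)
  3: 1(w=6), 2(w=5), 4(w=8)
  4: 3(w=8), 5(w=9)
  5: 1(w=9), 2(w=3), 4(w=9)
  6: 2(w=1)
  7: 1(w=6), 2(w=1)

Step 2: Apply Dijkstra's algorithm from vertex 4:
  Visit vertex 4 (distance=0)
    Update dist[3] = 8
    Update dist[5] = 9
  Visit vertex 3 (distance=8)
    Update dist[1] = 14
    Update dist[2] = 13
  Visit vertex 5 (distance=9)
    Update dist[2] = 12
  Visit vertex 2 (distance=12)
    Update dist[6] = 13
    Update dist[7] = 13
  Visit vertex 6 (distance=13)
  Visit vertex 7 (distance=13)

Step 3: Shortest path: 4 -> 5 -> 2 -> 7
Total weight: 9 + 3 + 1 = 13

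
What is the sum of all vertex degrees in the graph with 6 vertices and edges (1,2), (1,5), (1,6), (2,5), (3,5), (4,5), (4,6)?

Step 1: Count edges incident to each vertex:
  deg(1) = 3 (neighbors: 2, 5, 6)
  deg(2) = 2 (neighbors: 1, 5)
  deg(3) = 1 (neighbors: 5)
  deg(4) = 2 (neighbors: 5, 6)
  deg(5) = 4 (neighbors: 1, 2, 3, 4)
  deg(6) = 2 (neighbors: 1, 4)

Step 2: Sum all degrees:
  3 + 2 + 1 + 2 + 4 + 2 = 14

Verification: sum of degrees = 2 * |E| = 2 * 7 = 14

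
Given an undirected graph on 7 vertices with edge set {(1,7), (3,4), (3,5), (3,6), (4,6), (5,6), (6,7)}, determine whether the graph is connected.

Step 1: Build adjacency list from edges:
  1: 7
  2: (none)
  3: 4, 5, 6
  4: 3, 6
  5: 3, 6
  6: 3, 4, 5, 7
  7: 1, 6

Step 2: Run BFS/DFS from vertex 1:
  Visited: {1, 7, 6, 3, 4, 5}
  Reached 6 of 7 vertices

Step 3: Only 6 of 7 vertices reached. Graph is disconnected.
Connected components: {1, 3, 4, 5, 6, 7}, {2}
Answer: No, the graph is not connected (2 components).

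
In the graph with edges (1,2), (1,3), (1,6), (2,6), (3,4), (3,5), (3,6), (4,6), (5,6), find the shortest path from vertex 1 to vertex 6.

Step 1: Build adjacency list:
  1: 2, 3, 6
  2: 1, 6
  3: 1, 4, 5, 6
  4: 3, 6
  5: 3, 6
  6: 1, 2, 3, 4, 5

Step 2: BFS from vertex 1 to find shortest path to 6:
  vertex 2 reached at distance 1
  vertex 3 reached at distance 1
  vertex 6 reached at distance 1

Step 3: Shortest path: 1 -> 6
Path length: 1 edge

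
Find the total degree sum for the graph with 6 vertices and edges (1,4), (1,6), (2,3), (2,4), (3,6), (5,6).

Step 1: Count edges incident to each vertex:
  deg(1) = 2 (neighbors: 4, 6)
  deg(2) = 2 (neighbors: 3, 4)
  deg(3) = 2 (neighbors: 2, 6)
  deg(4) = 2 (neighbors: 1, 2)
  deg(5) = 1 (neighbors: 6)
  deg(6) = 3 (neighbors: 1, 3, 5)

Step 2: Sum all degrees:
  2 + 2 + 2 + 2 + 1 + 3 = 12

Verification: sum of degrees = 2 * |E| = 2 * 6 = 12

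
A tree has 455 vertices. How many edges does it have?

A tree on n vertices always has exactly n - 1 edges.
For n = 455: edges = 455 - 1 = 454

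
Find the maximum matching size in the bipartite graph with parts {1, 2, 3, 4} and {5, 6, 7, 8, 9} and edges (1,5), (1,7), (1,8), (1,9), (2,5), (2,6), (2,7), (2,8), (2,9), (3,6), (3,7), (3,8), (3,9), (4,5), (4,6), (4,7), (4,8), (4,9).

Step 1: List the neighbors of each left vertex:
  1: 5, 7, 8, 9
  2: 5, 6, 7, 8, 9
  3: 6, 7, 8, 9
  4: 5, 6, 7, 8, 9

Step 2: Greedily match left vertices, then look for augmenting paths:
  Match 1 -- 5
  Match 2 -- 6
  Match 3 -- 7
  Match 4 -- 8
  No augmenting path remains.

Step 3: Verify this is maximum:
  Matching size 4 = min(|L|, |R|) = min(4, 5), which is an upper bound, so this matching is maximum.

Maximum matching: {(1,5), (2,6), (3,7), (4,8)}
Size: 4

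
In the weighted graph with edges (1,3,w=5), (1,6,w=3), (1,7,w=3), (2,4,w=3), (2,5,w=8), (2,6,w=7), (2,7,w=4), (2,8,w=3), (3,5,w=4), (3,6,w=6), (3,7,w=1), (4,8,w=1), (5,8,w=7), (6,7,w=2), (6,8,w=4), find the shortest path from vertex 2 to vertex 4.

Step 1: Build adjacency list with weights:
  1: 3(w=5), 6(w=3), 7(w=3)
  2: 4(w=3), 5(w=8), 6(w=7), 7(w=4), 8(w=3)
  3: 1(w=5), 5(w=4), 6(w=6), 7(w=1)
  4: 2(w=3), 8(w=1)
  5: 2(w=8), 3(w=4), 8(w=7)
  6: 1(w=3), 2(w=7), 3(w=6), 7(w=2), 8(w=4)
  7: 1(w=3), 2(w=4), 3(w=1), 6(w=2)
  8: 2(w=3), 4(w=1), 5(w=7), 6(w=4)

Step 2: Apply Dijkstra's algorithm from vertex 2:
  Visit vertex 2 (distance=0)
    Update dist[4] = 3
    Update dist[5] = 8
    Update dist[6] = 7
    Update dist[7] = 4
    Update dist[8] = 3
  Visit vertex 4 (distance=3)

Step 3: Shortest path: 2 -> 4
Total weight: 3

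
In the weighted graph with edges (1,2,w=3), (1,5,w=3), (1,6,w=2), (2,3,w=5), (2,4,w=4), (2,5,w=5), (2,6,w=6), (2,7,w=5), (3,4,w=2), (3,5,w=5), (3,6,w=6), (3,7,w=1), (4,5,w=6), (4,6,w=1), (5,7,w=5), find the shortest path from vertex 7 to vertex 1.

Step 1: Build adjacency list with weights:
  1: 2(w=3), 5(w=3), 6(w=2)
  2: 1(w=3), 3(w=5), 4(w=4), 5(w=5), 6(w=6), 7(w=5)
  3: 2(w=5), 4(w=2), 5(w=5), 6(w=6), 7(w=1)
  4: 2(w=4), 3(w=2), 5(w=6), 6(w=1)
  5: 1(w=3), 2(w=5), 3(w=5), 4(w=6), 7(w=5)
  6: 1(w=2), 2(w=6), 3(w=6), 4(w=1)
  7: 2(w=5), 3(w=1), 5(w=5)

Step 2: Apply Dijkstra's algorithm from vertex 7:
  Visit vertex 7 (distance=0)
    Update dist[2] = 5
    Update dist[3] = 1
    Update dist[5] = 5
  Visit vertex 3 (distance=1)
    Update dist[4] = 3
    Update dist[6] = 7
  Visit vertex 4 (distance=3)
    Update dist[6] = 4
  Visit vertex 6 (distance=4)
    Update dist[1] = 6
  Visit vertex 2 (distance=5)
  Visit vertex 5 (distance=5)
  Visit vertex 1 (distance=6)

Step 3: Shortest path: 7 -> 3 -> 4 -> 6 -> 1
Total weight: 1 + 2 + 1 + 2 = 6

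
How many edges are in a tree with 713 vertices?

A tree on n vertices always has exactly n - 1 edges.
For n = 713: edges = 713 - 1 = 712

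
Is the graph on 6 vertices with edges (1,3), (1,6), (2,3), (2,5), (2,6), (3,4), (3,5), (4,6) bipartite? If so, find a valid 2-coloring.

Step 1: Attempt 2-coloring using BFS:
  Start at vertex 1, assign color 0
  Color vertex 3 with color 1 (neighbor of 1)
  Color vertex 6 with color 1 (neighbor of 1)
  Color vertex 2 with color 0 (neighbor of 3)
  Color vertex 4 with color 0 (neighbor of 3)
  Color vertex 5 with color 0 (neighbor of 3)

Step 2: Conflict found! Vertices 2 and 5 are adjacent but have the same color.
This means the graph contains an odd cycle.

The graph is NOT bipartite.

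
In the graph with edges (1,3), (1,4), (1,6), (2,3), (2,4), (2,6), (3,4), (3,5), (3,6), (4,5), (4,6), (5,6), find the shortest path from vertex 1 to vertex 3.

Step 1: Build adjacency list:
  1: 3, 4, 6
  2: 3, 4, 6
  3: 1, 2, 4, 5, 6
  4: 1, 2, 3, 5, 6
  5: 3, 4, 6
  6: 1, 2, 3, 4, 5

Step 2: BFS from vertex 1 to find shortest path to 3:
  vertex 3 reached at distance 1

Step 3: Shortest path: 1 -> 3
Path length: 1 edge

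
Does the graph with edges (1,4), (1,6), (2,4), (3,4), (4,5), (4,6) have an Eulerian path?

Step 1: Find the degree of each vertex:
  deg(1) = 2
  deg(2) = 1
  deg(3) = 1
  deg(4) = 5
  deg(5) = 1
  deg(6) = 2

Step 2: Count vertices with odd degree:
  Odd-degree vertices: 2, 3, 4, 5 (4 total)

Step 3: Apply Euler's theorem:
  - Eulerian circuit exists iff graph is connected and all vertices have even degree
  - Eulerian path exists iff graph is connected and has 0 or 2 odd-degree vertices

Graph has 4 odd-degree vertices (need 0 or 2).
Neither Eulerian path nor Eulerian circuit exists.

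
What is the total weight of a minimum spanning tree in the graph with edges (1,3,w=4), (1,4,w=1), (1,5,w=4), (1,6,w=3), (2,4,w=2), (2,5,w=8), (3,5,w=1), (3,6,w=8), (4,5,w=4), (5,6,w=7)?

Apply Kruskal's algorithm (sort edges by weight, add if no cycle):

Sorted edges by weight:
  (1,4) w=1
  (3,5) w=1
  (2,4) w=2
  (1,6) w=3
  (1,3) w=4
  (1,5) w=4
  (4,5) w=4
  (5,6) w=7
  (2,5) w=8
  (3,6) w=8

Add edge (1,4) w=1 -- no cycle. Running total: 1
Add edge (3,5) w=1 -- no cycle. Running total: 2
Add edge (2,4) w=2 -- no cycle. Running total: 4
Add edge (1,6) w=3 -- no cycle. Running total: 7
Add edge (1,3) w=4 -- no cycle. Running total: 11

MST edges: (1,4,w=1), (3,5,w=1), (2,4,w=2), (1,6,w=3), (1,3,w=4)
Total MST weight: 1 + 1 + 2 + 3 + 4 = 11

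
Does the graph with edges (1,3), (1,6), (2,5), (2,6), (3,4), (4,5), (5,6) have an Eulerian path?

Step 1: Find the degree of each vertex:
  deg(1) = 2
  deg(2) = 2
  deg(3) = 2
  deg(4) = 2
  deg(5) = 3
  deg(6) = 3

Step 2: Count vertices with odd degree:
  Odd-degree vertices: 5, 6 (2 total)

Step 3: Apply Euler's theorem:
  - Eulerian circuit exists iff graph is connected and all vertices have even degree
  - Eulerian path exists iff graph is connected and has 0 or 2 odd-degree vertices

Graph is connected with exactly 2 odd-degree vertices (5, 6).
Eulerian path exists (starting and ending at the odd-degree vertices), but no Eulerian circuit.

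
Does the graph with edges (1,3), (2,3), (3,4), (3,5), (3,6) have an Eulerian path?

Step 1: Find the degree of each vertex:
  deg(1) = 1
  deg(2) = 1
  deg(3) = 5
  deg(4) = 1
  deg(5) = 1
  deg(6) = 1

Step 2: Count vertices with odd degree:
  Odd-degree vertices: 1, 2, 3, 4, 5, 6 (6 total)

Step 3: Apply Euler's theorem:
  - Eulerian circuit exists iff graph is connected and all vertices have even degree
  - Eulerian path exists iff graph is connected and has 0 or 2 odd-degree vertices

Graph has 6 odd-degree vertices (need 0 or 2).
Neither Eulerian path nor Eulerian circuit exists.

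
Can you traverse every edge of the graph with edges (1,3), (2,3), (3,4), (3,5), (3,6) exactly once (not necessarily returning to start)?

Step 1: Find the degree of each vertex:
  deg(1) = 1
  deg(2) = 1
  deg(3) = 5
  deg(4) = 1
  deg(5) = 1
  deg(6) = 1

Step 2: Count vertices with odd degree:
  Odd-degree vertices: 1, 2, 3, 4, 5, 6 (6 total)

Step 3: Apply Euler's theorem:
  - Eulerian circuit exists iff graph is connected and all vertices have even degree
  - Eulerian path exists iff graph is connected and has 0 or 2 odd-degree vertices

Graph has 6 odd-degree vertices (need 0 or 2).
Neither Eulerian path nor Eulerian circuit exists.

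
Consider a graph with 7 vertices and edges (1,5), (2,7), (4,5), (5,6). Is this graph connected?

Step 1: Build adjacency list from edges:
  1: 5
  2: 7
  3: (none)
  4: 5
  5: 1, 4, 6
  6: 5
  7: 2

Step 2: Run BFS/DFS from vertex 1:
  Visited: {1, 5, 4, 6}
  Reached 4 of 7 vertices

Step 3: Only 4 of 7 vertices reached. Graph is disconnected.
Connected components: {1, 4, 5, 6}, {2, 7}, {3}
Answer: No, the graph is not connected (3 components).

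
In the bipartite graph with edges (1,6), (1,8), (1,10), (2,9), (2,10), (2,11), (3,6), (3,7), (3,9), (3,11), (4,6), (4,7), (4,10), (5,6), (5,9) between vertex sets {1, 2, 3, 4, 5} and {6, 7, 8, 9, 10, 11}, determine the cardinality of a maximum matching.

Step 1: List the neighbors of each left vertex:
  1: 6, 8, 10
  2: 9, 10, 11
  3: 6, 7, 9, 11
  4: 6, 7, 10
  5: 6, 9

Step 2: Greedily match left vertices, then look for augmenting paths:
  Match 1 -- 8
  Match 2 -- 9
  Match 3 -- 7
  Match 4 -- 10
  Match 5 -- 6
  No augmenting path remains.

Step 3: Verify this is maximum:
  Matching size 5 = min(|L|, |R|) = min(5, 6), which is an upper bound, so this matching is maximum.

Maximum matching: {(1,8), (2,9), (3,7), (4,10), (5,6)}
Size: 5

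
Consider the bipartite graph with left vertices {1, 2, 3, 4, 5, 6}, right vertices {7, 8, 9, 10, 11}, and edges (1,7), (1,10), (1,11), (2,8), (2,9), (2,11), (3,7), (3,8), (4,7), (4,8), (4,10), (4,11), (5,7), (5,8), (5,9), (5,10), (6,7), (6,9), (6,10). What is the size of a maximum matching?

Step 1: List the neighbors of each left vertex:
  1: 7, 10, 11
  2: 8, 9, 11
  3: 7, 8
  4: 7, 8, 10, 11
  5: 7, 8, 9, 10
  6: 7, 9, 10

Step 2: Greedily match left vertices, then look for augmenting paths:
  Match 1 -- 11
  Match 2 -- 8
  Match 3 -- 7
  Match 4 -- 10
  Match 5 -- 9
  No augmenting path remains.

Step 3: Verify this is maximum:
  Matching size 5 = min(|L|, |R|) = min(6, 5), which is an upper bound, so this matching is maximum.

Maximum matching: {(1,11), (2,8), (3,7), (4,10), (5,9)}
Size: 5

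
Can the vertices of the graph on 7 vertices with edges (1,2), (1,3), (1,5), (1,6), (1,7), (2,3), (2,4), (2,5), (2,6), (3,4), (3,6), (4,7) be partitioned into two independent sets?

Step 1: Attempt 2-coloring using BFS:
  Start at vertex 1, assign color 0
  Color vertex 2 with color 1 (neighbor of 1)
  Color vertex 3 with color 1 (neighbor of 1)
  Color vertex 5 with color 1 (neighbor of 1)
  Color vertex 6 with color 1 (neighbor of 1)
  Color vertex 7 with color 1 (neighbor of 1)

Step 2: Conflict found! Vertices 2 and 3 are adjacent but have the same color.
This means the graph contains an odd cycle.

The graph is NOT bipartite.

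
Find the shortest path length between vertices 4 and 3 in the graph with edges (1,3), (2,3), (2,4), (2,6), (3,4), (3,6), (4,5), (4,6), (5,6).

Step 1: Build adjacency list:
  1: 3
  2: 3, 4, 6
  3: 1, 2, 4, 6
  4: 2, 3, 5, 6
  5: 4, 6
  6: 2, 3, 4, 5

Step 2: BFS from vertex 4 to find shortest path to 3:
  vertex 2 reached at distance 1
  vertex 3 reached at distance 1

Step 3: Shortest path: 4 -> 3
Path length: 1 edge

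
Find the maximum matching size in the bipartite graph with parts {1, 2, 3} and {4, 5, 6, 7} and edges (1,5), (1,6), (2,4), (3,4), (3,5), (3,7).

Step 1: List the neighbors of each left vertex:
  1: 5, 6
  2: 4
  3: 4, 5, 7

Step 2: Greedily match left vertices, then look for augmenting paths:
  Match 1 -- 5
  Match 2 -- 4
  Match 3 -- 7
  No augmenting path remains.

Step 3: Verify this is maximum:
  Matching size 3 = min(|L|, |R|) = min(3, 4), which is an upper bound, so this matching is maximum.

Maximum matching: {(1,5), (2,4), (3,7)}
Size: 3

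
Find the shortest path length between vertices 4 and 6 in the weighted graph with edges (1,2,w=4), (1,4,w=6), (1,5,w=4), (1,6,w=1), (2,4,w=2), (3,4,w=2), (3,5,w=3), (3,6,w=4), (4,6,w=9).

Step 1: Build adjacency list with weights:
  1: 2(w=4), 4(w=6), 5(w=4), 6(w=1)
  2: 1(w=4), 4(w=2)
  3: 4(w=2), 5(w=3), 6(w=4)
  4: 1(w=6), 2(w=2), 3(w=2), 6(w=9)
  5: 1(w=4), 3(w=3)
  6: 1(w=1), 3(w=4), 4(w=9)

Step 2: Apply Dijkstra's algorithm from vertex 4:
  Visit vertex 4 (distance=0)
    Update dist[1] = 6
    Update dist[2] = 2
    Update dist[3] = 2
    Update dist[6] = 9
  Visit vertex 2 (distance=2)
  Visit vertex 3 (distance=2)
    Update dist[5] = 5
    Update dist[6] = 6
  Visit vertex 5 (distance=5)
  Visit vertex 1 (distance=6)
  Visit vertex 6 (distance=6)

Step 3: Shortest path: 4 -> 3 -> 6
Total weight: 2 + 4 = 6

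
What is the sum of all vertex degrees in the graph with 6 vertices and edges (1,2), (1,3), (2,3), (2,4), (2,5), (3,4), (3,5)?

Step 1: Count edges incident to each vertex:
  deg(1) = 2 (neighbors: 2, 3)
  deg(2) = 4 (neighbors: 1, 3, 4, 5)
  deg(3) = 4 (neighbors: 1, 2, 4, 5)
  deg(4) = 2 (neighbors: 2, 3)
  deg(5) = 2 (neighbors: 2, 3)
  deg(6) = 0 (neighbors: none)

Step 2: Sum all degrees:
  2 + 4 + 4 + 2 + 2 + 0 = 14

Verification: sum of degrees = 2 * |E| = 2 * 7 = 14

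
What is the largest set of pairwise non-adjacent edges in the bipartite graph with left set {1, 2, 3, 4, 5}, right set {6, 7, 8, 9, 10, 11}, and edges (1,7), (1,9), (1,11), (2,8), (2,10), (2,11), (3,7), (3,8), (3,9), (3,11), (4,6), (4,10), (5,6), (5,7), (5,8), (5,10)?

Step 1: List the neighbors of each left vertex:
  1: 7, 9, 11
  2: 8, 10, 11
  3: 7, 8, 9, 11
  4: 6, 10
  5: 6, 7, 8, 10

Step 2: Greedily match left vertices, then look for augmenting paths:
  Match 1 -- 7
  Match 2 -- 8
  Match 3 -- 9
  Match 4 -- 6
  Match 5 -- 10
  No augmenting path remains.

Step 3: Verify this is maximum:
  Matching size 5 = min(|L|, |R|) = min(5, 6), which is an upper bound, so this matching is maximum.

Maximum matching: {(1,7), (2,8), (3,9), (4,6), (5,10)}
Size: 5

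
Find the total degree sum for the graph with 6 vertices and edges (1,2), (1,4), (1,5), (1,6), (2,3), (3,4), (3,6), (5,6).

Step 1: Count edges incident to each vertex:
  deg(1) = 4 (neighbors: 2, 4, 5, 6)
  deg(2) = 2 (neighbors: 1, 3)
  deg(3) = 3 (neighbors: 2, 4, 6)
  deg(4) = 2 (neighbors: 1, 3)
  deg(5) = 2 (neighbors: 1, 6)
  deg(6) = 3 (neighbors: 1, 3, 5)

Step 2: Sum all degrees:
  4 + 2 + 3 + 2 + 2 + 3 = 16

Verification: sum of degrees = 2 * |E| = 2 * 8 = 16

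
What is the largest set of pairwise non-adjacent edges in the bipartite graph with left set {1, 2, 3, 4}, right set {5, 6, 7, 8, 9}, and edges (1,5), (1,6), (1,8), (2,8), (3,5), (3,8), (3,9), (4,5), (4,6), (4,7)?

Step 1: List the neighbors of each left vertex:
  1: 5, 6, 8
  2: 8
  3: 5, 8, 9
  4: 5, 6, 7

Step 2: Greedily match left vertices, then look for augmenting paths:
  Match 1 -- 5
  Match 2 -- 8
  Match 3 -- 9
  Match 4 -- 6
  No augmenting path remains.

Step 3: Verify this is maximum:
  Matching size 4 = min(|L|, |R|) = min(4, 5), which is an upper bound, so this matching is maximum.

Maximum matching: {(1,5), (2,8), (3,9), (4,6)}
Size: 4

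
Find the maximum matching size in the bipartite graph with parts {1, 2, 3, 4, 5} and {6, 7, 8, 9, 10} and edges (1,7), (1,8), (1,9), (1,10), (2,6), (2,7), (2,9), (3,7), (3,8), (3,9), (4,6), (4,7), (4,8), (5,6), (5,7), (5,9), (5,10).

Step 1: List the neighbors of each left vertex:
  1: 7, 8, 9, 10
  2: 6, 7, 9
  3: 7, 8, 9
  4: 6, 7, 8
  5: 6, 7, 9, 10

Step 2: Greedily match left vertices, then look for augmenting paths:
  Match 1 -- 10
  Match 2 -- 6
  Match 3 -- 8
  Match 4 -- 7
  Match 5 -- 9
  No augmenting path remains.

Step 3: Verify this is maximum:
  Matching size 5 = min(|L|, |R|) = min(5, 5), which is an upper bound, so this matching is maximum.

Maximum matching: {(1,10), (2,6), (3,8), (4,7), (5,9)}
Size: 5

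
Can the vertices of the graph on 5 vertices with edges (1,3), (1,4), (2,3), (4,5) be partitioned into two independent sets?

Step 1: Attempt 2-coloring using BFS:
  Start at vertex 1, assign color 0
  Color vertex 3 with color 1 (neighbor of 1)
  Color vertex 4 with color 1 (neighbor of 1)
  Color vertex 2 with color 0 (neighbor of 3)
  Color vertex 5 with color 0 (neighbor of 4)

Step 2: 2-coloring succeeded. No conflicts found.
  Set A (color 0): {1, 2, 5}
  Set B (color 1): {3, 4}

The graph is bipartite with partition {1, 2, 5}, {3, 4}.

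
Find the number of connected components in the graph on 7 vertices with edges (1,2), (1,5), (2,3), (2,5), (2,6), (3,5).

Step 1: Build adjacency list from edges:
  1: 2, 5
  2: 1, 3, 5, 6
  3: 2, 5
  4: (none)
  5: 1, 2, 3
  6: 2
  7: (none)

Step 2: Run BFS/DFS from vertex 1:
  Visited: {1, 2, 5, 3, 6}
  Reached 5 of 7 vertices

Step 3: Only 5 of 7 vertices reached. Graph is disconnected.
Connected components: {1, 2, 3, 5, 6}, {4}, {7}
Number of connected components: 3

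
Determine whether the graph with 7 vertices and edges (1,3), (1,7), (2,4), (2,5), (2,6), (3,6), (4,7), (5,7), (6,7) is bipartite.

Step 1: Attempt 2-coloring using BFS:
  Start at vertex 1, assign color 0
  Color vertex 3 with color 1 (neighbor of 1)
  Color vertex 7 with color 1 (neighbor of 1)
  Color vertex 6 with color 0 (neighbor of 3)
  Color vertex 4 with color 0 (neighbor of 7)
  Color vertex 5 with color 0 (neighbor of 7)
  Color vertex 2 with color 1 (neighbor of 6)

Step 2: 2-coloring succeeded. No conflicts found.
  Set A (color 0): {1, 4, 5, 6}
  Set B (color 1): {2, 3, 7}

The graph is bipartite with partition {1, 4, 5, 6}, {2, 3, 7}.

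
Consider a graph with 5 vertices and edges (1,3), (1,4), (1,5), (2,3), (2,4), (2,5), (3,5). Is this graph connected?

Step 1: Build adjacency list from edges:
  1: 3, 4, 5
  2: 3, 4, 5
  3: 1, 2, 5
  4: 1, 2
  5: 1, 2, 3

Step 2: Run BFS/DFS from vertex 1:
  Visited: {1, 3, 4, 5, 2}
  Reached 5 of 5 vertices

Step 3: All 5 vertices reached from vertex 1, so the graph is connected.
Answer: Yes, the graph is connected.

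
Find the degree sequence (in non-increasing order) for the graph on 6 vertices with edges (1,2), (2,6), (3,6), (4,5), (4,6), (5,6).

Step 1: Count edges incident to each vertex:
  deg(1) = 1 (neighbors: 2)
  deg(2) = 2 (neighbors: 1, 6)
  deg(3) = 1 (neighbors: 6)
  deg(4) = 2 (neighbors: 5, 6)
  deg(5) = 2 (neighbors: 4, 6)
  deg(6) = 4 (neighbors: 2, 3, 4, 5)

Step 2: Sort degrees in non-increasing order:
  Degrees: [1, 2, 1, 2, 2, 4] -> sorted: [4, 2, 2, 2, 1, 1]

Degree sequence: [4, 2, 2, 2, 1, 1]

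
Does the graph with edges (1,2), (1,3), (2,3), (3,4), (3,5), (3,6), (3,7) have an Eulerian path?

Step 1: Find the degree of each vertex:
  deg(1) = 2
  deg(2) = 2
  deg(3) = 6
  deg(4) = 1
  deg(5) = 1
  deg(6) = 1
  deg(7) = 1

Step 2: Count vertices with odd degree:
  Odd-degree vertices: 4, 5, 6, 7 (4 total)

Step 3: Apply Euler's theorem:
  - Eulerian circuit exists iff graph is connected and all vertices have even degree
  - Eulerian path exists iff graph is connected and has 0 or 2 odd-degree vertices

Graph has 4 odd-degree vertices (need 0 or 2).
Neither Eulerian path nor Eulerian circuit exists.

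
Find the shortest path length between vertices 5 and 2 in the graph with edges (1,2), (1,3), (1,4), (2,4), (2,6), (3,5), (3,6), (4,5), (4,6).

Step 1: Build adjacency list:
  1: 2, 3, 4
  2: 1, 4, 6
  3: 1, 5, 6
  4: 1, 2, 5, 6
  5: 3, 4
  6: 2, 3, 4

Step 2: BFS from vertex 5 to find shortest path to 2:
  vertex 3 reached at distance 1
  vertex 4 reached at distance 1
  vertex 1 reached at distance 2
  vertex 6 reached at distance 2
  vertex 2 reached at distance 2

Step 3: Shortest path: 5 -> 4 -> 2
Path length: 2 edges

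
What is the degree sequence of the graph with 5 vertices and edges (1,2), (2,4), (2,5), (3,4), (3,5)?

Step 1: Count edges incident to each vertex:
  deg(1) = 1 (neighbors: 2)
  deg(2) = 3 (neighbors: 1, 4, 5)
  deg(3) = 2 (neighbors: 4, 5)
  deg(4) = 2 (neighbors: 2, 3)
  deg(5) = 2 (neighbors: 2, 3)

Step 2: Sort degrees in non-increasing order:
  Degrees: [1, 3, 2, 2, 2] -> sorted: [3, 2, 2, 2, 1]

Degree sequence: [3, 2, 2, 2, 1]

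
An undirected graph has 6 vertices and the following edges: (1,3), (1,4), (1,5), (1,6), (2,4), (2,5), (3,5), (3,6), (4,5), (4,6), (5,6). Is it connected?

Step 1: Build adjacency list from edges:
  1: 3, 4, 5, 6
  2: 4, 5
  3: 1, 5, 6
  4: 1, 2, 5, 6
  5: 1, 2, 3, 4, 6
  6: 1, 3, 4, 5

Step 2: Run BFS/DFS from vertex 1:
  Visited: {1, 3, 4, 5, 6, 2}
  Reached 6 of 6 vertices

Step 3: All 6 vertices reached from vertex 1, so the graph is connected.
Answer: Yes, the graph is connected.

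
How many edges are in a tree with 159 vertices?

A tree on n vertices always has exactly n - 1 edges.
For n = 159: edges = 159 - 1 = 158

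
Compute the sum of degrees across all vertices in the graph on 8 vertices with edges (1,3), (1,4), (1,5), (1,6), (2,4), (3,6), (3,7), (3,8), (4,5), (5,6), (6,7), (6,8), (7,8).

Step 1: Count edges incident to each vertex:
  deg(1) = 4 (neighbors: 3, 4, 5, 6)
  deg(2) = 1 (neighbors: 4)
  deg(3) = 4 (neighbors: 1, 6, 7, 8)
  deg(4) = 3 (neighbors: 1, 2, 5)
  deg(5) = 3 (neighbors: 1, 4, 6)
  deg(6) = 5 (neighbors: 1, 3, 5, 7, 8)
  deg(7) = 3 (neighbors: 3, 6, 8)
  deg(8) = 3 (neighbors: 3, 6, 7)

Step 2: Sum all degrees:
  4 + 1 + 4 + 3 + 3 + 5 + 3 + 3 = 26

Verification: sum of degrees = 2 * |E| = 2 * 13 = 26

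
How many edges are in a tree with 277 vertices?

A tree on n vertices always has exactly n - 1 edges.
For n = 277: edges = 277 - 1 = 276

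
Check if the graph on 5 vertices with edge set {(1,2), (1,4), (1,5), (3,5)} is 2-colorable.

Step 1: Attempt 2-coloring using BFS:
  Start at vertex 1, assign color 0
  Color vertex 2 with color 1 (neighbor of 1)
  Color vertex 4 with color 1 (neighbor of 1)
  Color vertex 5 with color 1 (neighbor of 1)
  Color vertex 3 with color 0 (neighbor of 5)

Step 2: 2-coloring succeeded. No conflicts found.
  Set A (color 0): {1, 3}
  Set B (color 1): {2, 4, 5}

The graph is bipartite with partition {1, 3}, {2, 4, 5}.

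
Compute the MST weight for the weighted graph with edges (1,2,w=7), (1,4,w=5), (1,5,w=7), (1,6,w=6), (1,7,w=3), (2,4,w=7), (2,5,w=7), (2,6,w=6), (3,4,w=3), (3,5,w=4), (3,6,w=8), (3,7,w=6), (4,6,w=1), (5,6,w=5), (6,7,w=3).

Apply Kruskal's algorithm (sort edges by weight, add if no cycle):

Sorted edges by weight:
  (4,6) w=1
  (1,7) w=3
  (3,4) w=3
  (6,7) w=3
  (3,5) w=4
  (1,4) w=5
  (5,6) w=5
  (1,6) w=6
  (2,6) w=6
  (3,7) w=6
  (1,2) w=7
  (1,5) w=7
  (2,4) w=7
  (2,5) w=7
  (3,6) w=8

Add edge (4,6) w=1 -- no cycle. Running total: 1
Add edge (1,7) w=3 -- no cycle. Running total: 4
Add edge (3,4) w=3 -- no cycle. Running total: 7
Add edge (6,7) w=3 -- no cycle. Running total: 10
Add edge (3,5) w=4 -- no cycle. Running total: 14
Skip edge (1,4) w=5 -- would create cycle
Skip edge (5,6) w=5 -- would create cycle
Skip edge (1,6) w=6 -- would create cycle
Add edge (2,6) w=6 -- no cycle. Running total: 20

MST edges: (4,6,w=1), (1,7,w=3), (3,4,w=3), (6,7,w=3), (3,5,w=4), (2,6,w=6)
Total MST weight: 1 + 3 + 3 + 3 + 4 + 6 = 20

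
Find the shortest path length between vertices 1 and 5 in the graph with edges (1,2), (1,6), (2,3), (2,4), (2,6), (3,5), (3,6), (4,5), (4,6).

Step 1: Build adjacency list:
  1: 2, 6
  2: 1, 3, 4, 6
  3: 2, 5, 6
  4: 2, 5, 6
  5: 3, 4
  6: 1, 2, 3, 4

Step 2: BFS from vertex 1 to find shortest path to 5:
  vertex 2 reached at distance 1
  vertex 6 reached at distance 1
  vertex 3 reached at distance 2
  vertex 4 reached at distance 2
  vertex 5 reached at distance 3

Step 3: Shortest path: 1 -> 6 -> 3 -> 5
Path length: 3 edges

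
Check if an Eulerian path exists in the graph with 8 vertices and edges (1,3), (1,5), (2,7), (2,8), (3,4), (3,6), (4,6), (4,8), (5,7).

Step 1: Find the degree of each vertex:
  deg(1) = 2
  deg(2) = 2
  deg(3) = 3
  deg(4) = 3
  deg(5) = 2
  deg(6) = 2
  deg(7) = 2
  deg(8) = 2

Step 2: Count vertices with odd degree:
  Odd-degree vertices: 3, 4 (2 total)

Step 3: Apply Euler's theorem:
  - Eulerian circuit exists iff graph is connected and all vertices have even degree
  - Eulerian path exists iff graph is connected and has 0 or 2 odd-degree vertices

Graph is connected with exactly 2 odd-degree vertices (3, 4).
Eulerian path exists (starting and ending at the odd-degree vertices), but no Eulerian circuit.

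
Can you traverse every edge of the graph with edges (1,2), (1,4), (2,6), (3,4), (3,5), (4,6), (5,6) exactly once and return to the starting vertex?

Step 1: Find the degree of each vertex:
  deg(1) = 2
  deg(2) = 2
  deg(3) = 2
  deg(4) = 3
  deg(5) = 2
  deg(6) = 3

Step 2: Count vertices with odd degree:
  Odd-degree vertices: 4, 6 (2 total)

Step 3: Apply Euler's theorem:
  - Eulerian circuit exists iff graph is connected and all vertices have even degree
  - Eulerian path exists iff graph is connected and has 0 or 2 odd-degree vertices

Graph is connected with exactly 2 odd-degree vertices (4, 6).
Eulerian path exists (starting and ending at the odd-degree vertices), but no Eulerian circuit.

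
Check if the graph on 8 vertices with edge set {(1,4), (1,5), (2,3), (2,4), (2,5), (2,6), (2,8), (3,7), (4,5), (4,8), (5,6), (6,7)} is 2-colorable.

Step 1: Attempt 2-coloring using BFS:
  Start at vertex 1, assign color 0
  Color vertex 4 with color 1 (neighbor of 1)
  Color vertex 5 with color 1 (neighbor of 1)
  Color vertex 2 with color 0 (neighbor of 4)

Step 2: Conflict found! Vertices 4 and 5 are adjacent but have the same color.
This means the graph contains an odd cycle.

The graph is NOT bipartite.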